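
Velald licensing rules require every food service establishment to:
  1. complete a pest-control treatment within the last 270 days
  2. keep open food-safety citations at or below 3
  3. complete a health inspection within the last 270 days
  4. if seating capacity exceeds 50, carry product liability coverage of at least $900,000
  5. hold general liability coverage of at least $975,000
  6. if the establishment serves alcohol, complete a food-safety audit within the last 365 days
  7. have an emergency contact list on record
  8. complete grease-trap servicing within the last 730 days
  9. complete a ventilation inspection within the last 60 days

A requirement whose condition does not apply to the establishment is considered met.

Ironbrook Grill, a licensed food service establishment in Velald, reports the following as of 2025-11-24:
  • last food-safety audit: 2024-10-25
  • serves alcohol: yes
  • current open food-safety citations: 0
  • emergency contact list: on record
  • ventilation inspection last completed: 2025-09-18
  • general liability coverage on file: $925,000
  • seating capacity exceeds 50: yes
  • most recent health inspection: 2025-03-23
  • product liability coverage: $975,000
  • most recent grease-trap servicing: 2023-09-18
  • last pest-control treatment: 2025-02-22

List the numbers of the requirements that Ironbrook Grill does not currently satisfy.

1. pest-control treatment 275 days ago vs limit 270 → not met
2. open food-safety citations 0 ≤ 3 → met
3. health inspection 246 days ago vs limit 270 → met
4. condition 'seating capacity exceeds 50' holds; product liability coverage $975,000 ≥ $900,000 → met
5. general liability coverage $925,000 < $975,000 → not met
6. condition 'serves alcohol' holds; food-safety audit 395 days ago vs limit 365 → not met
7. emergency contact list present → met
8. grease-trap servicing 798 days ago vs limit 730 → not met
9. ventilation inspection 67 days ago vs limit 60 → not met
Not met: 1, 5, 6, 8, 9

1, 5, 6, 8, 9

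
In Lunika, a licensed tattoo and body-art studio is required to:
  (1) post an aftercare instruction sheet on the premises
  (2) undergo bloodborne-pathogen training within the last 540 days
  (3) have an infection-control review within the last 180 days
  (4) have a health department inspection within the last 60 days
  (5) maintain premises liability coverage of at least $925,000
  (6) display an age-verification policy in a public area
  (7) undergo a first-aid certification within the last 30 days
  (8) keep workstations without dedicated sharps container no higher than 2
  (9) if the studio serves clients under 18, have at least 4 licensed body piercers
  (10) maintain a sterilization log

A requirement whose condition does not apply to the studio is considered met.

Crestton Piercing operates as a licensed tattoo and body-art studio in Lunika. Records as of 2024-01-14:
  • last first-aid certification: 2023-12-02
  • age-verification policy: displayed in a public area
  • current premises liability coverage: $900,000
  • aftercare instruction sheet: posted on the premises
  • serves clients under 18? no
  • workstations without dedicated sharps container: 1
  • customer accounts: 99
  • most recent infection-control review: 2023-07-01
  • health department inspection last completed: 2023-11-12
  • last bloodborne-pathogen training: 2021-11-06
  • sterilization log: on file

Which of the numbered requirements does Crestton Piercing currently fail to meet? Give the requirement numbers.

2, 3, 4, 5, 7

1. aftercare instruction sheet present → met
2. bloodborne-pathogen training 799 days ago vs limit 540 → not met
3. infection-control review 197 days ago vs limit 180 → not met
4. health department inspection 63 days ago vs limit 60 → not met
5. premises liability coverage $900,000 < $925,000 → not met
6. age-verification policy present → met
7. first-aid certification 43 days ago vs limit 30 → not met
8. workstations without dedicated sharps container 1 ≤ 2 → met
9. condition 'serves clients under 18' does not hold → requirement n/a → met
10. sterilization log present → met
Not met: 2, 3, 4, 5, 7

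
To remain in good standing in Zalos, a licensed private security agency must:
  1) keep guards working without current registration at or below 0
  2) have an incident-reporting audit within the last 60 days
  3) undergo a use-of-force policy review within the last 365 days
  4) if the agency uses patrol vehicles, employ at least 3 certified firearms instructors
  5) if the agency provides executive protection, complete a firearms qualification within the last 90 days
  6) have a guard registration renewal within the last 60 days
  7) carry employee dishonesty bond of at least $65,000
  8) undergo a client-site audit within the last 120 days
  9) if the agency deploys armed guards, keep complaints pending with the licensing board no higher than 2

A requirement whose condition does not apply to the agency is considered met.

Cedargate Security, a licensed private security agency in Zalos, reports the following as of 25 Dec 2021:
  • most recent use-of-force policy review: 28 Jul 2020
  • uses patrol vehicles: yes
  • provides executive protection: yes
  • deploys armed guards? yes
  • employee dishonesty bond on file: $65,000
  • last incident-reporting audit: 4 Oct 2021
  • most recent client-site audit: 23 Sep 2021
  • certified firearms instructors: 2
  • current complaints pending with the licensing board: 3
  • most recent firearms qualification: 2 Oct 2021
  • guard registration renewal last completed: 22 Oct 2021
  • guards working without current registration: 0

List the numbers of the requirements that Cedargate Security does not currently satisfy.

1. guards working without current registration 0 ≤ 0 → met
2. incident-reporting audit 82 days ago vs limit 60 → not met
3. use-of-force policy review 515 days ago vs limit 365 → not met
4. condition 'uses patrol vehicles' holds; certified firearms instructors 2 < 3 → not met
5. condition 'provides executive protection' holds; firearms qualification 84 days ago vs limit 90 → met
6. guard registration renewal 64 days ago vs limit 60 → not met
7. employee dishonesty bond $65,000 ≥ $65,000 → met
8. client-site audit 93 days ago vs limit 120 → met
9. condition 'deploys armed guards' holds; complaints pending with the licensing board 3 > 2 → not met
Not met: 2, 3, 4, 6, 9

2, 3, 4, 6, 9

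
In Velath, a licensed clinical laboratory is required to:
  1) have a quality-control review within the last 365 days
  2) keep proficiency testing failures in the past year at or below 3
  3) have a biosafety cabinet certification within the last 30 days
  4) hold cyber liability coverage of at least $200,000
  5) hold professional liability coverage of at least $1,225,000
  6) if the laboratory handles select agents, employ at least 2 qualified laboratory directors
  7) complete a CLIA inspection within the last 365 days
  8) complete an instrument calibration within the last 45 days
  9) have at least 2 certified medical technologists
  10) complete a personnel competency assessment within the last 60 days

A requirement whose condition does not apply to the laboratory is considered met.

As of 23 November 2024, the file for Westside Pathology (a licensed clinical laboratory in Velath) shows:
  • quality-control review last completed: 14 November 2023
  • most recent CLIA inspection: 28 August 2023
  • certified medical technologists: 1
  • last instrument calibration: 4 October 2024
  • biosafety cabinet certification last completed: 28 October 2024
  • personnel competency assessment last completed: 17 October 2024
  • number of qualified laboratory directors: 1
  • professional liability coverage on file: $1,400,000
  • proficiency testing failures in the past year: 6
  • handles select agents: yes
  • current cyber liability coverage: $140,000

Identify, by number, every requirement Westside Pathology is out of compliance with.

1, 2, 4, 6, 7, 8, 9

1. quality-control review 375 days ago vs limit 365 → not met
2. proficiency testing failures in the past year 6 > 3 → not met
3. biosafety cabinet certification 26 days ago vs limit 30 → met
4. cyber liability coverage $140,000 < $200,000 → not met
5. professional liability coverage $1,400,000 ≥ $1,225,000 → met
6. condition 'handles select agents' holds; qualified laboratory directors 1 < 2 → not met
7. CLIA inspection 453 days ago vs limit 365 → not met
8. instrument calibration 50 days ago vs limit 45 → not met
9. certified medical technologists 1 < 2 → not met
10. personnel competency assessment 37 days ago vs limit 60 → met
Not met: 1, 2, 4, 6, 7, 8, 9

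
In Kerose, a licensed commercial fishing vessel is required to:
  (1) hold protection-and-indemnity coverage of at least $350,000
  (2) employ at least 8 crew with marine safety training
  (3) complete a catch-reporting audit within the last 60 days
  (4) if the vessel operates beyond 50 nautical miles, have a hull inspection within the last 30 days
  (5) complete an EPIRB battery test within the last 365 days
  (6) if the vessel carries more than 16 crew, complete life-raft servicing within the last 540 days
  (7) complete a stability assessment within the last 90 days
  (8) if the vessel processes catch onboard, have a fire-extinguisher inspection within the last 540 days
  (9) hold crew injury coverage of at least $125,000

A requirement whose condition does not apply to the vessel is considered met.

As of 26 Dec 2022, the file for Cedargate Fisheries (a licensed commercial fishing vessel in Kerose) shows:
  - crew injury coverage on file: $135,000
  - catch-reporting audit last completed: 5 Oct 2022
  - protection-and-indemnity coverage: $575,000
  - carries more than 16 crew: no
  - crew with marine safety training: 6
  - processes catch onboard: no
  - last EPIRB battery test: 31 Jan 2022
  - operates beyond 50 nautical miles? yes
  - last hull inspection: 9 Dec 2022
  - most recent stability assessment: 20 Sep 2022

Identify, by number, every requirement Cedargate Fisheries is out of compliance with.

2, 3, 7

1. protection-and-indemnity coverage $575,000 ≥ $350,000 → met
2. crew with marine safety training 6 < 8 → not met
3. catch-reporting audit 82 days ago vs limit 60 → not met
4. condition 'operates beyond 50 nautical miles' holds; hull inspection 17 days ago vs limit 30 → met
5. EPIRB battery test 329 days ago vs limit 365 → met
6. condition 'carries more than 16 crew' does not hold → requirement n/a → met
7. stability assessment 97 days ago vs limit 90 → not met
8. condition 'processes catch onboard' does not hold → requirement n/a → met
9. crew injury coverage $135,000 ≥ $125,000 → met
Not met: 2, 3, 7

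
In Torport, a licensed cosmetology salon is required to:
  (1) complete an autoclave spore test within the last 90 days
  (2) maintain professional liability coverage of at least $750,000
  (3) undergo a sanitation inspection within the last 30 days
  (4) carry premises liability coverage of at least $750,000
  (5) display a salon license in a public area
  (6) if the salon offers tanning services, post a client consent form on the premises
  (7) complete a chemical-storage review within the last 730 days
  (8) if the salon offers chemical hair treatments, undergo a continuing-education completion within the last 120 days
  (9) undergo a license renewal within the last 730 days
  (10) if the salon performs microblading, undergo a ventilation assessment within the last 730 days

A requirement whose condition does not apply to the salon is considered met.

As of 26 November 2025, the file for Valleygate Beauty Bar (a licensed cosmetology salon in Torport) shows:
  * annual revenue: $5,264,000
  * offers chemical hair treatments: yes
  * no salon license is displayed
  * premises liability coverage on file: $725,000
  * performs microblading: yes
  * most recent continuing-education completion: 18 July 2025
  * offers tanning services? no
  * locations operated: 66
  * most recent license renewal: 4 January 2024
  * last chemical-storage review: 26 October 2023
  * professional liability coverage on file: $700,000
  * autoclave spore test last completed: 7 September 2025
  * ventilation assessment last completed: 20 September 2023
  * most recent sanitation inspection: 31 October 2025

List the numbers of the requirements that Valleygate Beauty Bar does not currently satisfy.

2, 4, 5, 7, 8, 10

1. autoclave spore test 80 days ago vs limit 90 → met
2. professional liability coverage $700,000 < $750,000 → not met
3. sanitation inspection 26 days ago vs limit 30 → met
4. premises liability coverage $725,000 < $750,000 → not met
5. salon license absent → not met
6. condition 'offers tanning services' does not hold → requirement n/a → met
7. chemical-storage review 762 days ago vs limit 730 → not met
8. condition 'offers chemical hair treatments' holds; continuing-education completion 131 days ago vs limit 120 → not met
9. license renewal 692 days ago vs limit 730 → met
10. condition 'performs microblading' holds; ventilation assessment 798 days ago vs limit 730 → not met
Not met: 2, 4, 5, 7, 8, 10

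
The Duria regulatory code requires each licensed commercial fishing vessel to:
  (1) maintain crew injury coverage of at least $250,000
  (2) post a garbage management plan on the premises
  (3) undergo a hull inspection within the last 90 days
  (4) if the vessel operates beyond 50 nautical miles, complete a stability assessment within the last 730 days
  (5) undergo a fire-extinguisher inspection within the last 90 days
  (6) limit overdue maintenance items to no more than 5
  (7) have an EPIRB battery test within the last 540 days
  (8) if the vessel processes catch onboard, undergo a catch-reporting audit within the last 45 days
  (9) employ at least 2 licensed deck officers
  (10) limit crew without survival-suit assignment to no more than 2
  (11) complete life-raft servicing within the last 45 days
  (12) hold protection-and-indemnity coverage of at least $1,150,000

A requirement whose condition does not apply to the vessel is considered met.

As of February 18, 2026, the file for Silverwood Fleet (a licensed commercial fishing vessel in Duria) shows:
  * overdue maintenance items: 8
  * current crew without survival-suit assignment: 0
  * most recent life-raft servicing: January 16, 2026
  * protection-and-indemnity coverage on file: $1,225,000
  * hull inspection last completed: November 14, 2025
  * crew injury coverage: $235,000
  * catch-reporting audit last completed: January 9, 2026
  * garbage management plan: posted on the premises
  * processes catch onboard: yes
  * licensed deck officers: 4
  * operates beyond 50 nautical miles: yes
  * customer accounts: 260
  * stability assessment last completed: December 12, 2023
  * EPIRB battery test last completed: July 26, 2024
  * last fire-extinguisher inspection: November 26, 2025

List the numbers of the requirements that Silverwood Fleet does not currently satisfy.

1. crew injury coverage $235,000 < $250,000 → not met
2. garbage management plan present → met
3. hull inspection 96 days ago vs limit 90 → not met
4. condition 'operates beyond 50 nautical miles' holds; stability assessment 799 days ago vs limit 730 → not met
5. fire-extinguisher inspection 84 days ago vs limit 90 → met
6. overdue maintenance items 8 > 5 → not met
7. EPIRB battery test 572 days ago vs limit 540 → not met
8. condition 'processes catch onboard' holds; catch-reporting audit 40 days ago vs limit 45 → met
9. licensed deck officers 4 ≥ 2 → met
10. crew without survival-suit assignment 0 ≤ 2 → met
11. life-raft servicing 33 days ago vs limit 45 → met
12. protection-and-indemnity coverage $1,225,000 ≥ $1,150,000 → met
Not met: 1, 3, 4, 6, 7

1, 3, 4, 6, 7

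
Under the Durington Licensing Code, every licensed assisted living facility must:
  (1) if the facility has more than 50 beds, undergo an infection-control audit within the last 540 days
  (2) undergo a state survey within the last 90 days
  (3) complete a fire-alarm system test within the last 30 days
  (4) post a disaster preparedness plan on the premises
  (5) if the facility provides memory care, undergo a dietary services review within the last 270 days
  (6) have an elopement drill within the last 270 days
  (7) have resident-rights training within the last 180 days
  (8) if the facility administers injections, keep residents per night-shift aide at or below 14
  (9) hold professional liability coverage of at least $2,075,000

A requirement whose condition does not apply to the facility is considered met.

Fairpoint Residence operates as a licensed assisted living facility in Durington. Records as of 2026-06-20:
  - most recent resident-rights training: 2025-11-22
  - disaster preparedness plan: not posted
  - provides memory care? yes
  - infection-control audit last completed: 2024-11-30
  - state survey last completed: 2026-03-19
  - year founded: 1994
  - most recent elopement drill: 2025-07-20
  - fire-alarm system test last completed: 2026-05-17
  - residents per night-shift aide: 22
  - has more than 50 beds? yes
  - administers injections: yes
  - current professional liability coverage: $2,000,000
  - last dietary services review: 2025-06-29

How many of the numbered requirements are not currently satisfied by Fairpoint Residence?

1. condition 'has more than 50 beds' holds; infection-control audit 567 days ago vs limit 540 → not met
2. state survey 93 days ago vs limit 90 → not met
3. fire-alarm system test 34 days ago vs limit 30 → not met
4. disaster preparedness plan absent → not met
5. condition 'provides memory care' holds; dietary services review 356 days ago vs limit 270 → not met
6. elopement drill 335 days ago vs limit 270 → not met
7. resident-rights training 210 days ago vs limit 180 → not met
8. condition 'administers injections' holds; residents per night-shift aide 22 > 14 → not met
9. professional liability coverage $2,000,000 < $2,075,000 → not met
Not met: 9 of 9

9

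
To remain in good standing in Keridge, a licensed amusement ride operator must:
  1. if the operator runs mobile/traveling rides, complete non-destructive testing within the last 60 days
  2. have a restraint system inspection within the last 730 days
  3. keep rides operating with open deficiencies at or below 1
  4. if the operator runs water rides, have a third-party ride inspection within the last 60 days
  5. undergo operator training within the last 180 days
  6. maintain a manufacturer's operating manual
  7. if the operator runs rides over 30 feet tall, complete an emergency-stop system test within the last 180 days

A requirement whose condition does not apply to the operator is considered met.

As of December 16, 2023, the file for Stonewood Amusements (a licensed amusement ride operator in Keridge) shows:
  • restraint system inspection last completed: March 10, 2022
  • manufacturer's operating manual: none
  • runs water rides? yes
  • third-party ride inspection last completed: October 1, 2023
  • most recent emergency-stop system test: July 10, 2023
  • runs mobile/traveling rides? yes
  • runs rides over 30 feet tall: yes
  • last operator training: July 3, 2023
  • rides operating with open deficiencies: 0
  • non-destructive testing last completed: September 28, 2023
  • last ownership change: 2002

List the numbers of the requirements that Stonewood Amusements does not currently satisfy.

1. condition 'runs mobile/traveling rides' holds; non-destructive testing 79 days ago vs limit 60 → not met
2. restraint system inspection 646 days ago vs limit 730 → met
3. rides operating with open deficiencies 0 ≤ 1 → met
4. condition 'runs water rides' holds; third-party ride inspection 76 days ago vs limit 60 → not met
5. operator training 166 days ago vs limit 180 → met
6. manufacturer's operating manual absent → not met
7. condition 'runs rides over 30 feet tall' holds; emergency-stop system test 159 days ago vs limit 180 → met
Not met: 1, 4, 6

1, 4, 6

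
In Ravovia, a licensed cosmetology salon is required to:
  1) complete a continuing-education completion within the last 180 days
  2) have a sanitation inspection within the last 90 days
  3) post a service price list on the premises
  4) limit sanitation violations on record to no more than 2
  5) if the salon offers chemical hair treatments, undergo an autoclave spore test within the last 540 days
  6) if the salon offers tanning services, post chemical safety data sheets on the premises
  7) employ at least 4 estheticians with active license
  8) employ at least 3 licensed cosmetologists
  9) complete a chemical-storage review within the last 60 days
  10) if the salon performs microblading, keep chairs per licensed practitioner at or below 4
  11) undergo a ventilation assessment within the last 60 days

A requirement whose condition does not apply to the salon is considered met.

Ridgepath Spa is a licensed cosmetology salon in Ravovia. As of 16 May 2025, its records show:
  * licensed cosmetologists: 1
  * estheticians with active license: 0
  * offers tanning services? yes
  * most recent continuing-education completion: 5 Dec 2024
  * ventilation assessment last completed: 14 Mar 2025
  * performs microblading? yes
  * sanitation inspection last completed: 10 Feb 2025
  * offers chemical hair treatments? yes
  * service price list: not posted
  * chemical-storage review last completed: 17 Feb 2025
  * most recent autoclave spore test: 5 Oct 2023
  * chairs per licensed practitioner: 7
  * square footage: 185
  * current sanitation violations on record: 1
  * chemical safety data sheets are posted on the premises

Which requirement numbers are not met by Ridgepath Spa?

1. continuing-education completion 162 days ago vs limit 180 → met
2. sanitation inspection 95 days ago vs limit 90 → not met
3. service price list absent → not met
4. sanitation violations on record 1 ≤ 2 → met
5. condition 'offers chemical hair treatments' holds; autoclave spore test 589 days ago vs limit 540 → not met
6. condition 'offers tanning services' holds; chemical safety data sheets present → met
7. estheticians with active license 0 < 4 → not met
8. licensed cosmetologists 1 < 3 → not met
9. chemical-storage review 88 days ago vs limit 60 → not met
10. condition 'performs microblading' holds; chairs per licensed practitioner 7 > 4 → not met
11. ventilation assessment 63 days ago vs limit 60 → not met
Not met: 2, 3, 5, 7, 8, 9, 10, 11

2, 3, 5, 7, 8, 9, 10, 11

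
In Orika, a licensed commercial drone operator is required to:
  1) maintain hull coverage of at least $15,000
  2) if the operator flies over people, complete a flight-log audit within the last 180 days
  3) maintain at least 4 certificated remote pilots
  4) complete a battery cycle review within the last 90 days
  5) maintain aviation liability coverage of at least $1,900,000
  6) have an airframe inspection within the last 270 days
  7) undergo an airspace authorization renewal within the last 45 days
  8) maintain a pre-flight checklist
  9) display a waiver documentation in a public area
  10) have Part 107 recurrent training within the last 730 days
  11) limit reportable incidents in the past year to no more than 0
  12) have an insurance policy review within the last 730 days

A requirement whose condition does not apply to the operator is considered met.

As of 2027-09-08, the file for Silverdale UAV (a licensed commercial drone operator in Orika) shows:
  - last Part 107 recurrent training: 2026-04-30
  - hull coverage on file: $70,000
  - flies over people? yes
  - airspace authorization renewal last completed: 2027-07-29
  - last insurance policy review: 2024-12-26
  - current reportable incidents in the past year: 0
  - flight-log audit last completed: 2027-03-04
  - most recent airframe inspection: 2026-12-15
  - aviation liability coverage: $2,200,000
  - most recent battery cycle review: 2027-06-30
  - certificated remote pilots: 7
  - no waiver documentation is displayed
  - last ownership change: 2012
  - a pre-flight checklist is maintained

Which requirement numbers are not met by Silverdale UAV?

1. hull coverage $70,000 ≥ $15,000 → met
2. condition 'flies over people' holds; flight-log audit 188 days ago vs limit 180 → not met
3. certificated remote pilots 7 ≥ 4 → met
4. battery cycle review 70 days ago vs limit 90 → met
5. aviation liability coverage $2,200,000 ≥ $1,900,000 → met
6. airframe inspection 267 days ago vs limit 270 → met
7. airspace authorization renewal 41 days ago vs limit 45 → met
8. pre-flight checklist present → met
9. waiver documentation absent → not met
10. Part 107 recurrent training 496 days ago vs limit 730 → met
11. reportable incidents in the past year 0 ≤ 0 → met
12. insurance policy review 986 days ago vs limit 730 → not met
Not met: 2, 9, 12

2, 9, 12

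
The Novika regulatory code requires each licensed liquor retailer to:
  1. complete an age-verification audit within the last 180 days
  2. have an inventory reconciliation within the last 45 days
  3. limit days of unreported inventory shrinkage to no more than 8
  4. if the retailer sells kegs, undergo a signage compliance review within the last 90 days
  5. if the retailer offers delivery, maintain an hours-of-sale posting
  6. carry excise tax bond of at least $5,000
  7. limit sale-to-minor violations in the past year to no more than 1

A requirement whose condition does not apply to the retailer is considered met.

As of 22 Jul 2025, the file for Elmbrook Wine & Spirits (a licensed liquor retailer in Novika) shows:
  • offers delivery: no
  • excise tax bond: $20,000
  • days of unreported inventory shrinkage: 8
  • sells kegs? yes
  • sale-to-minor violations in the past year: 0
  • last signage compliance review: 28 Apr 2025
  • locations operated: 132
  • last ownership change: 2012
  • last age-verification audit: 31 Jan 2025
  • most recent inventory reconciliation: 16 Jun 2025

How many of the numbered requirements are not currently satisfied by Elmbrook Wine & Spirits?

1. age-verification audit 172 days ago vs limit 180 → met
2. inventory reconciliation 36 days ago vs limit 45 → met
3. days of unreported inventory shrinkage 8 ≤ 8 → met
4. condition 'sells kegs' holds; signage compliance review 85 days ago vs limit 90 → met
5. condition 'offers delivery' does not hold → requirement n/a → met
6. excise tax bond $20,000 ≥ $5,000 → met
7. sale-to-minor violations in the past year 0 ≤ 1 → met
Not met: 0 of 7

0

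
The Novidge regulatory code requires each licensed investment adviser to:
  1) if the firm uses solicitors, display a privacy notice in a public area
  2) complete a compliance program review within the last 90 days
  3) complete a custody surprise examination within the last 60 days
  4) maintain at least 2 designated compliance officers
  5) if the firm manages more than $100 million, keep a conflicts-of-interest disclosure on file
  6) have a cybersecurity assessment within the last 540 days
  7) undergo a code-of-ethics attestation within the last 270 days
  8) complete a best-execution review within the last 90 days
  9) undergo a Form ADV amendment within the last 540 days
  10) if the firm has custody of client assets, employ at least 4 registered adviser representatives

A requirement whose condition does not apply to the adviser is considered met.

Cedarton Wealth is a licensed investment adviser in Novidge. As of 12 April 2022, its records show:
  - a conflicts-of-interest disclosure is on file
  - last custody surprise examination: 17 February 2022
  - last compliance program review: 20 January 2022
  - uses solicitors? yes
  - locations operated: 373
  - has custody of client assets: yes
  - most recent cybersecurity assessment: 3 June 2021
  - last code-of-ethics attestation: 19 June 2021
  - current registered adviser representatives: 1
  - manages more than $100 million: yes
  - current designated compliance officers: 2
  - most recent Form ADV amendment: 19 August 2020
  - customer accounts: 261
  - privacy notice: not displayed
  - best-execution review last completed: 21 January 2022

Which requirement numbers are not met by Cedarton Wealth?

1. condition 'uses solicitors' holds; privacy notice absent → not met
2. compliance program review 82 days ago vs limit 90 → met
3. custody surprise examination 54 days ago vs limit 60 → met
4. designated compliance officers 2 ≥ 2 → met
5. condition 'manages more than $100 million' holds; conflicts-of-interest disclosure present → met
6. cybersecurity assessment 313 days ago vs limit 540 → met
7. code-of-ethics attestation 297 days ago vs limit 270 → not met
8. best-execution review 81 days ago vs limit 90 → met
9. Form ADV amendment 601 days ago vs limit 540 → not met
10. condition 'has custody of client assets' holds; registered adviser representatives 1 < 4 → not met
Not met: 1, 7, 9, 10

1, 7, 9, 10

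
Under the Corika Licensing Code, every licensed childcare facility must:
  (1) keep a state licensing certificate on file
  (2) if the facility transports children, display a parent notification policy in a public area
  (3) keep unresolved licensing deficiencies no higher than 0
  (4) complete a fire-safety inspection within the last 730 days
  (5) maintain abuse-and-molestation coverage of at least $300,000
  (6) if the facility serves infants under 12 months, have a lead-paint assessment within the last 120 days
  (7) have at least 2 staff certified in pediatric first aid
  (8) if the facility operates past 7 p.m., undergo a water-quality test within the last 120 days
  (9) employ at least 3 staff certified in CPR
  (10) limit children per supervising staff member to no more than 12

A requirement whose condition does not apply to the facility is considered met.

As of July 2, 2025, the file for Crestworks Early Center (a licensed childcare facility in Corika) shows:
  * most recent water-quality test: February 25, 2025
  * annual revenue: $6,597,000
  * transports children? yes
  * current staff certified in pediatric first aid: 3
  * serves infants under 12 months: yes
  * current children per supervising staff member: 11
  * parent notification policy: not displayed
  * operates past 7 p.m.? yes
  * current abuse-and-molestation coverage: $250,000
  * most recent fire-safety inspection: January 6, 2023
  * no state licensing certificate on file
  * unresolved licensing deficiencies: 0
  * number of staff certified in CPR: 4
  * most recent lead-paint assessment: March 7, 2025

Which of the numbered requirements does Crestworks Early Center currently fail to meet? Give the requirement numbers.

1, 2, 4, 5, 8

1. state licensing certificate absent → not met
2. condition 'transports children' holds; parent notification policy absent → not met
3. unresolved licensing deficiencies 0 ≤ 0 → met
4. fire-safety inspection 908 days ago vs limit 730 → not met
5. abuse-and-molestation coverage $250,000 < $300,000 → not met
6. condition 'serves infants under 12 months' holds; lead-paint assessment 117 days ago vs limit 120 → met
7. staff certified in pediatric first aid 3 ≥ 2 → met
8. condition 'operates past 7 p.m.' holds; water-quality test 127 days ago vs limit 120 → not met
9. staff certified in CPR 4 ≥ 3 → met
10. children per supervising staff member 11 ≤ 12 → met
Not met: 1, 2, 4, 5, 8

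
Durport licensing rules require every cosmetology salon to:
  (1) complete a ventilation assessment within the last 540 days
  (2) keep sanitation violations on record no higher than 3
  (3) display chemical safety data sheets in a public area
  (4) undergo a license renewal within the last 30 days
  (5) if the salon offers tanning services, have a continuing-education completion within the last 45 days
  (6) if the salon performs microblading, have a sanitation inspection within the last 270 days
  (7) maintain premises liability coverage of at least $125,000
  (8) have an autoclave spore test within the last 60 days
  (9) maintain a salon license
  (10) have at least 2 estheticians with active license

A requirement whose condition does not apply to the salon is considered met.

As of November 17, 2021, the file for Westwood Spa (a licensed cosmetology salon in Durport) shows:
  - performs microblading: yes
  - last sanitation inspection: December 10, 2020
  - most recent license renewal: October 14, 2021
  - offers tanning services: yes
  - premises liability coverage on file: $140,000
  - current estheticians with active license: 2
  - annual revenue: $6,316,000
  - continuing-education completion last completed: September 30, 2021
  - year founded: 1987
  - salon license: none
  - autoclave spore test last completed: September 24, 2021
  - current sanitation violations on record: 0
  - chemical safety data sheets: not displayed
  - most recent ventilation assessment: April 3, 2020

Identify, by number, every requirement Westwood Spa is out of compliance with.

1, 3, 4, 5, 6, 9

1. ventilation assessment 593 days ago vs limit 540 → not met
2. sanitation violations on record 0 ≤ 3 → met
3. chemical safety data sheets absent → not met
4. license renewal 34 days ago vs limit 30 → not met
5. condition 'offers tanning services' holds; continuing-education completion 48 days ago vs limit 45 → not met
6. condition 'performs microblading' holds; sanitation inspection 342 days ago vs limit 270 → not met
7. premises liability coverage $140,000 ≥ $125,000 → met
8. autoclave spore test 54 days ago vs limit 60 → met
9. salon license absent → not met
10. estheticians with active license 2 ≥ 2 → met
Not met: 1, 3, 4, 5, 6, 9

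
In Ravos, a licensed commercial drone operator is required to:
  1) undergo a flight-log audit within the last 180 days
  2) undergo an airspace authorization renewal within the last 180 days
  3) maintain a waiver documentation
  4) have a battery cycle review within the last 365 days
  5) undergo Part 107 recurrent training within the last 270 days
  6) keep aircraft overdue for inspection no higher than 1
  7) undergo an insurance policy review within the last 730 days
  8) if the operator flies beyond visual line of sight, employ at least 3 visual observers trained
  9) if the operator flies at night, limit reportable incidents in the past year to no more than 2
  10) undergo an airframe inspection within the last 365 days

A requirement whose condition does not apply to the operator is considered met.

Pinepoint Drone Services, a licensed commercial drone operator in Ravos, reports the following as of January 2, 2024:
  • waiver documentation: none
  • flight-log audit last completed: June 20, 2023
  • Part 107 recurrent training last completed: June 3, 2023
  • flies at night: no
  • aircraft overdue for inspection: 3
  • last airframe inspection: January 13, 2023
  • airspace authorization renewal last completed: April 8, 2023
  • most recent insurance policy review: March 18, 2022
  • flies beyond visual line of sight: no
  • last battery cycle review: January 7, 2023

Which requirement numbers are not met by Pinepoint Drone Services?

1, 2, 3, 6

1. flight-log audit 196 days ago vs limit 180 → not met
2. airspace authorization renewal 269 days ago vs limit 180 → not met
3. waiver documentation absent → not met
4. battery cycle review 360 days ago vs limit 365 → met
5. Part 107 recurrent training 213 days ago vs limit 270 → met
6. aircraft overdue for inspection 3 > 1 → not met
7. insurance policy review 655 days ago vs limit 730 → met
8. condition 'flies beyond visual line of sight' does not hold → requirement n/a → met
9. condition 'flies at night' does not hold → requirement n/a → met
10. airframe inspection 354 days ago vs limit 365 → met
Not met: 1, 2, 3, 6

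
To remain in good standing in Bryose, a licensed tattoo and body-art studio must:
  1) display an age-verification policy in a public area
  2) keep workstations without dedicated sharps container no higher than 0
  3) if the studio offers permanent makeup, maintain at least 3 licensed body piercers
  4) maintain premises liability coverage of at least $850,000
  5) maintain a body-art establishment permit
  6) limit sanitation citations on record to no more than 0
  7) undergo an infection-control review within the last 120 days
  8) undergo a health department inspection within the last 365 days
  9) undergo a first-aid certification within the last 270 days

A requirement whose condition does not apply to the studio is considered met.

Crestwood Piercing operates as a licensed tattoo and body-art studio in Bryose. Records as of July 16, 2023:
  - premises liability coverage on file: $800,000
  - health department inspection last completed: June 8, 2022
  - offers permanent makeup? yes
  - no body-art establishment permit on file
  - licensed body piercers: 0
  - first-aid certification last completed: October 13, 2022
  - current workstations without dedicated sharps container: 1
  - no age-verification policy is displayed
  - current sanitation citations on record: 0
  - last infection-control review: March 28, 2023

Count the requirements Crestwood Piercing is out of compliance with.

1. age-verification policy absent → not met
2. workstations without dedicated sharps container 1 > 0 → not met
3. condition 'offers permanent makeup' holds; licensed body piercers 0 < 3 → not met
4. premises liability coverage $800,000 < $850,000 → not met
5. body-art establishment permit absent → not met
6. sanitation citations on record 0 ≤ 0 → met
7. infection-control review 110 days ago vs limit 120 → met
8. health department inspection 403 days ago vs limit 365 → not met
9. first-aid certification 276 days ago vs limit 270 → not met
Not met: 7 of 9

7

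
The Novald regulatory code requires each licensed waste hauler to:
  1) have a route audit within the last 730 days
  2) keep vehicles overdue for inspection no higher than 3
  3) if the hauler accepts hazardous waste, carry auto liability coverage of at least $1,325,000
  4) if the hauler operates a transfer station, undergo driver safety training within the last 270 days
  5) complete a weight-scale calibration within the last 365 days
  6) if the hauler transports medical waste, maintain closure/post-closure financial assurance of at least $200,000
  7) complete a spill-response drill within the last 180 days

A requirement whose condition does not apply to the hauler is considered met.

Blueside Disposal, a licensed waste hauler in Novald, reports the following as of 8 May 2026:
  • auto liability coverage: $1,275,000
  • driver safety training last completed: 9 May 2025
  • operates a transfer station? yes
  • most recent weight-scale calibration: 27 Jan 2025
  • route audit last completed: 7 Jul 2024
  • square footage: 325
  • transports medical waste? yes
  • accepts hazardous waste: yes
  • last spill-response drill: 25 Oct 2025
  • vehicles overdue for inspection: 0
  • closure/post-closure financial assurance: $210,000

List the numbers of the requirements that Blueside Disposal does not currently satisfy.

3, 4, 5, 7

1. route audit 670 days ago vs limit 730 → met
2. vehicles overdue for inspection 0 ≤ 3 → met
3. condition 'accepts hazardous waste' holds; auto liability coverage $1,275,000 < $1,325,000 → not met
4. condition 'operates a transfer station' holds; driver safety training 364 days ago vs limit 270 → not met
5. weight-scale calibration 466 days ago vs limit 365 → not met
6. condition 'transports medical waste' holds; closure/post-closure financial assurance $210,000 ≥ $200,000 → met
7. spill-response drill 195 days ago vs limit 180 → not met
Not met: 3, 4, 5, 7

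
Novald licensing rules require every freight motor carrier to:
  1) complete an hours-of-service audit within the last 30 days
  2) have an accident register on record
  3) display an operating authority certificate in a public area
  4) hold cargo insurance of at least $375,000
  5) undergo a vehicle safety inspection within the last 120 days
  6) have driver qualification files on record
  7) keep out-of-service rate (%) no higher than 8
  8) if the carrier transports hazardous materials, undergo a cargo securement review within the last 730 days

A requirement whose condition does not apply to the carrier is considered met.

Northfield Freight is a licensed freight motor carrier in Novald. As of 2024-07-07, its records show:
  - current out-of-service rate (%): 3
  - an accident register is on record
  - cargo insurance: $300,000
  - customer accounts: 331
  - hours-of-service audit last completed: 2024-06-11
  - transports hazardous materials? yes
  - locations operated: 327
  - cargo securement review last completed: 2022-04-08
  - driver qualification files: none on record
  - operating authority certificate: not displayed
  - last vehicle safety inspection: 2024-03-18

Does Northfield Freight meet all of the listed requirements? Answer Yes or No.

No

1. hours-of-service audit 26 days ago vs limit 30 → met
2. accident register present → met
3. operating authority certificate absent → not met
4. cargo insurance $300,000 < $375,000 → not met
5. vehicle safety inspection 111 days ago vs limit 120 → met
6. driver qualification files absent → not met
7. out-of-service rate (%) 3 ≤ 8 → met
8. condition 'transports hazardous materials' holds; cargo securement review 821 days ago vs limit 730 → not met
Not met: 3, 4, 6, 8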